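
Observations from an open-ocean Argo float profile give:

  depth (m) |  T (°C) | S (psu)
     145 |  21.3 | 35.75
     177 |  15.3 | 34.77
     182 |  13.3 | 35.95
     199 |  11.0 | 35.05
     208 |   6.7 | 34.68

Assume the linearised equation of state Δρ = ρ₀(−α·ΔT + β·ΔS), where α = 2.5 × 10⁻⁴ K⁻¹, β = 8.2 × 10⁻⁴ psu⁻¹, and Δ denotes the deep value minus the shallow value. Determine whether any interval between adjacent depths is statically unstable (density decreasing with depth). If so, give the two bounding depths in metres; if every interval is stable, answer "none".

182–199 m

Evaluate Δρ/ρ₀ = −αΔT + βΔS across each adjacent pair:
  145–177 m: −αΔT+βΔS = −(2.5 × 10⁻⁴)(-6.0)+(8.2 × 10⁻⁴)(-0.98) = 7.0 × 10⁻⁴ → stable
  177–182 m: −αΔT+βΔS = −(2.5 × 10⁻⁴)(-2.0)+(8.2 × 10⁻⁴)(+1.18) = 1.5 × 10⁻³ → stable
  182–199 m: −αΔT+βΔS = −(2.5 × 10⁻⁴)(-2.3)+(8.2 × 10⁻⁴)(-0.90) = -1.6 × 10⁻⁴ → UNSTABLE
  199–208 m: −αΔT+βΔS = −(2.5 × 10⁻⁴)(-4.3)+(8.2 × 10⁻⁴)(-0.37) = 7.7 × 10⁻⁴ → stable
The 182–199 m interval has Δρ < 0: lighter water underlies denser water.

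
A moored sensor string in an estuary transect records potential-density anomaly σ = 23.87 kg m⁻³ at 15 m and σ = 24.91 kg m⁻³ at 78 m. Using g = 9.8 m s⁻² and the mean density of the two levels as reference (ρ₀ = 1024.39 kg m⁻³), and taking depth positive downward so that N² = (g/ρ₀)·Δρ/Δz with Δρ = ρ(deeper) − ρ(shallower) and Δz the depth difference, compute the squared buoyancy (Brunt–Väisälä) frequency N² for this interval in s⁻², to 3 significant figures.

Δρ = 1024.91 − 1023.87 = 1.04 kg m⁻³ over Δz = 78 − 15 = 63 m.
N² = (9.8/1024.39) × (1.04/63) = 1.5793 × 10⁻⁴ s⁻² ≈ 1.58 × 10⁻⁴ s⁻².

1.58 × 10⁻⁴ s⁻²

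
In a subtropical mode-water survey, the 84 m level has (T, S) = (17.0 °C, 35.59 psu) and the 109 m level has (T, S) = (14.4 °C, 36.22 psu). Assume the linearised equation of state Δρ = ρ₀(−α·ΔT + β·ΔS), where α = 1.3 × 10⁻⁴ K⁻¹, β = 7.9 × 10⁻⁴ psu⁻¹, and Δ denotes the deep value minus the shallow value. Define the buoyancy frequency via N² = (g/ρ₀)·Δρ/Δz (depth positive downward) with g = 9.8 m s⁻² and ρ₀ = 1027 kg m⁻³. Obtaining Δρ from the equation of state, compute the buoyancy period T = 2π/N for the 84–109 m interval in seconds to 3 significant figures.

347 s

ΔT = -2.6 K, ΔS = +0.63 psu (deep − shallow).
Δρ/ρ₀ = −αΔT + βΔS = 3.38 × 10⁻⁴ + 4.977 × 10⁻⁴ = 8.357 × 10⁻⁴, so Δρ ≈ 0.8583 kg m⁻³.
N² = (g/ρ₀)·Δρ/Δz = g·(Δρ/ρ₀)/Δz = 9.8 × 8.357 × 10⁻⁴ / 25 = 3.2759 × 10⁻⁴ s⁻².
N = √(3.2759 × 10⁻⁴) = 0.018099 rad s⁻¹ → T = 2π/N = 347.16 s ≈ 347 s.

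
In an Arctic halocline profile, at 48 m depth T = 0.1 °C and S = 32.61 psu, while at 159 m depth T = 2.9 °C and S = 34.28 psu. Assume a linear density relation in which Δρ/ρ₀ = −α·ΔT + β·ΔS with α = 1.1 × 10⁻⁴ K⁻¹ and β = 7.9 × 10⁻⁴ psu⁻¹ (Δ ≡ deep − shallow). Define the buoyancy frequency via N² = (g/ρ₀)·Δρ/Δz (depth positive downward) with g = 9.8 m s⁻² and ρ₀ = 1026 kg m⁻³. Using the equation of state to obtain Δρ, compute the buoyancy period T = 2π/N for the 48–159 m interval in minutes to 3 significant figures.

ΔT = +2.8 K, ΔS = +1.67 psu (deep − shallow).
Δρ/ρ₀ = −αΔT + βΔS = -3.08 × 10⁻⁴ + 1.3193 × 10⁻³ = 1.0113 × 10⁻³, so Δρ ≈ 1.038 kg m⁻³.
N² = (g/ρ₀)·Δρ/Δz = g·(Δρ/ρ₀)/Δz = 9.8 × 1.0113 × 10⁻³ / 111 = 8.9286 × 10⁻⁵ s⁻².
N = √(8.9286 × 10⁻⁵) = 9.4491 × 10⁻³ rad s⁻¹ → T = 2π/N = 664.95 s = 11.083 min ≈ 11.1 min.

11.1 min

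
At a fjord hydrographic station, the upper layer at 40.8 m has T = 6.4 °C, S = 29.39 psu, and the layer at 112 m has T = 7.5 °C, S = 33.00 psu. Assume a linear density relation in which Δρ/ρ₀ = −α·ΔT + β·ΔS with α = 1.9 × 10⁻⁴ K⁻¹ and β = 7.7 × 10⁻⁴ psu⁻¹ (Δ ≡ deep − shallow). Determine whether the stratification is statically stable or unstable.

ΔT = 7.5 − 6.4 = +1.1 K and ΔS = 33.00 − 29.39 = +3.61 psu (deep − shallow).
−αΔT = -2.09 × 10⁻⁴; βΔS = 2.7797 × 10⁻³; sum Δρ/ρ₀ = 2.5707 × 10⁻³.
Δρ/ρ₀ > 0, so Δρ > 0: deeper water is denser → statically stable.

stable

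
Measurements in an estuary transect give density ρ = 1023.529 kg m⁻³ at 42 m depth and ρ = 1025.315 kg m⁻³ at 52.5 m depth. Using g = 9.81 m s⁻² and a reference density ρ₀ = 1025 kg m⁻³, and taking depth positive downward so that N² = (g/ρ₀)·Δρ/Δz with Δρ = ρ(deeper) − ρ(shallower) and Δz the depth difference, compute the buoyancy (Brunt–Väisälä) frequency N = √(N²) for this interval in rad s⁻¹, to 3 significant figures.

Δρ = 1025.315 − 1023.529 = 1.786 kg m⁻³ over Δz = 52.5 − 42 = 10.5 m.
N² = (9.81/1025) × (1.786/10.5) = 1.6279 × 10⁻³ s⁻².
N = √(1.6279 × 10⁻³) = 0.040347 rad s⁻¹ ≈ 0.0403 rad s⁻¹.

0.0403 rad s⁻¹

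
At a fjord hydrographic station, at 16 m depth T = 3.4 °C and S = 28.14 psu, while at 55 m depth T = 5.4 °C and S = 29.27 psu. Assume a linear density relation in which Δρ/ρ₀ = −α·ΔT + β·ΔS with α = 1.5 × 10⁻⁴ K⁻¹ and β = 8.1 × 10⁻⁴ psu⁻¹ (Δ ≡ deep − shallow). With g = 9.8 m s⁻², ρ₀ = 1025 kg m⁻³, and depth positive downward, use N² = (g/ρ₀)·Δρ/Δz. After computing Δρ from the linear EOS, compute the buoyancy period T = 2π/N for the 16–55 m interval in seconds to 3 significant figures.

ΔT = +2.0 K, ΔS = +1.13 psu (deep − shallow).
Δρ/ρ₀ = −αΔT + βΔS = -3.00 × 10⁻⁴ + 9.153 × 10⁻⁴ = 6.153 × 10⁻⁴, so Δρ ≈ 0.6307 kg m⁻³.
N² = (g/ρ₀)·Δρ/Δz = g·(Δρ/ρ₀)/Δz = 9.8 × 6.153 × 10⁻⁴ / 39 = 1.5461 × 10⁻⁴ s⁻².
N = √(1.5461 × 10⁻⁴) = 0.012434 rad s⁻¹ → T = 2π/N = 505.32 s ≈ 505 s.

505 s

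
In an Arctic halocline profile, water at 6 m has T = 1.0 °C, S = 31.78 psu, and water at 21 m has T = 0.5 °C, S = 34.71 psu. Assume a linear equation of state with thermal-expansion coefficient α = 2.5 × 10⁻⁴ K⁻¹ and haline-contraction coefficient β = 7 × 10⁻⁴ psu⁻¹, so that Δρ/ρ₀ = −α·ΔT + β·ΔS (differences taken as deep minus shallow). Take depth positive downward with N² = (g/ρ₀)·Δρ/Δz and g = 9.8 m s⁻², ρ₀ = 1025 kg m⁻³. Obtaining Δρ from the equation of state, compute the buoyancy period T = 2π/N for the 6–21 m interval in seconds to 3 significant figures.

ΔT = -0.5 K, ΔS = +2.93 psu (deep − shallow).
Δρ/ρ₀ = −αΔT + βΔS = 1.25 × 10⁻⁴ + 2.051 × 10⁻³ = 2.176 × 10⁻³, so Δρ ≈ 2.230 kg m⁻³.
N² = (g/ρ₀)·Δρ/Δz = g·(Δρ/ρ₀)/Δz = 9.8 × 2.176 × 10⁻³ / 15 = 1.4217 × 10⁻³ s⁻².
N = √(1.4217 × 10⁻³) = 0.037705 rad s⁻¹ → T = 2π/N = 166.64 s ≈ 167 s.

167 s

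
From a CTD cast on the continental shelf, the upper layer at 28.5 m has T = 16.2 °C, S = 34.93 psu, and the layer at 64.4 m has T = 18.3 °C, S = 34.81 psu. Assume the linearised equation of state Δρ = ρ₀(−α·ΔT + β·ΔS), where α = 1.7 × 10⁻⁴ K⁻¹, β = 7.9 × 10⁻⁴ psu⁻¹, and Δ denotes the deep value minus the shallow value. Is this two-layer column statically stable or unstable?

unstable

ΔT = 18.3 − 16.2 = +2.1 K and ΔS = 34.81 − 34.93 = -0.12 psu (deep − shallow).
−αΔT = -3.57 × 10⁻⁴; βΔS = -9.48 × 10⁻⁵; sum Δρ/ρ₀ = -4.518 × 10⁻⁴.
Δρ/ρ₀ < 0, so Δρ < 0: deeper water is lighter → statically unstable; the column would overturn.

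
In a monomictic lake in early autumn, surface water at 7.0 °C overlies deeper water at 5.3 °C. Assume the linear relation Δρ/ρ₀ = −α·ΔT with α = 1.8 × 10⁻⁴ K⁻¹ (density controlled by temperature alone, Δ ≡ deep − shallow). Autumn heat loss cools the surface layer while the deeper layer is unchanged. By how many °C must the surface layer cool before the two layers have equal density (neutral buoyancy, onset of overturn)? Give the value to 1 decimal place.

With temperature the only control, equal density requires T_surf′ = T_deep.
T_surf′ = 5.3 °C.
Cooling required: 7.0 − 5.3 = 1.7 °C.

1.7 °C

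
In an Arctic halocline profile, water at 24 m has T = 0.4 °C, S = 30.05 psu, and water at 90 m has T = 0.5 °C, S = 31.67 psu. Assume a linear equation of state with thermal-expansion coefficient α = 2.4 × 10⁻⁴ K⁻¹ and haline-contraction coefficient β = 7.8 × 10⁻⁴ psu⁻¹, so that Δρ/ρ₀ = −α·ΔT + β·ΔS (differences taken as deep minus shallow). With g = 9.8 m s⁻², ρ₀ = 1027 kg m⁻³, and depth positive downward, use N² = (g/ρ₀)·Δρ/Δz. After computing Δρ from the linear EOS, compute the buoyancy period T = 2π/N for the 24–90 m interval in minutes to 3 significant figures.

7.72 min

ΔT = +0.1 K, ΔS = +1.62 psu (deep − shallow).
Δρ/ρ₀ = −αΔT + βΔS = -2.40 × 10⁻⁵ + 1.2636 × 10⁻³ = 1.2396 × 10⁻³, so Δρ ≈ 1.273 kg m⁻³.
N² = (g/ρ₀)·Δρ/Δz = g·(Δρ/ρ₀)/Δz = 9.8 × 1.2396 × 10⁻³ / 66 = 1.8406 × 10⁻⁴ s⁻².
N = √(1.8406 × 10⁻⁴) = 0.013567 rad s⁻¹ → T = 2π/N = 463.12 s = 7.7187 min ≈ 7.72 min.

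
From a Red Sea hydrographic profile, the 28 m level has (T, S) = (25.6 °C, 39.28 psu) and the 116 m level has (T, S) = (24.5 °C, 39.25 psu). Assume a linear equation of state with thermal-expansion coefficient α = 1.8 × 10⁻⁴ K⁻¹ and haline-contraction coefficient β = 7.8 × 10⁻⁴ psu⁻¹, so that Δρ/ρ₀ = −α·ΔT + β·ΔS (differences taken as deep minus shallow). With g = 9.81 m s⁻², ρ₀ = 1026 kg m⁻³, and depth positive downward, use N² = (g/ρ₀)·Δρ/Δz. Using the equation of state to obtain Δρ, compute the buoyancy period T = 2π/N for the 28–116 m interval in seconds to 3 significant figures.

1.42 × 10³ s

ΔT = -1.1 K, ΔS = -0.03 psu (deep − shallow).
Δρ/ρ₀ = −αΔT + βΔS = 1.98 × 10⁻⁴ − 2.34 × 10⁻⁵ = 1.746 × 10⁻⁴, so Δρ ≈ 0.1791 kg m⁻³.
N² = (g/ρ₀)·Δρ/Δz = g·(Δρ/ρ₀)/Δz = 9.81 × 1.746 × 10⁻⁴ / 88 = 1.9464 × 10⁻⁵ s⁻².
N = √(1.9464 × 10⁻⁵) = 4.4118 × 10⁻³ rad s⁻¹ → T = 2π/N = 1.4242 × 10³ s ≈ 1.42 × 10³ s.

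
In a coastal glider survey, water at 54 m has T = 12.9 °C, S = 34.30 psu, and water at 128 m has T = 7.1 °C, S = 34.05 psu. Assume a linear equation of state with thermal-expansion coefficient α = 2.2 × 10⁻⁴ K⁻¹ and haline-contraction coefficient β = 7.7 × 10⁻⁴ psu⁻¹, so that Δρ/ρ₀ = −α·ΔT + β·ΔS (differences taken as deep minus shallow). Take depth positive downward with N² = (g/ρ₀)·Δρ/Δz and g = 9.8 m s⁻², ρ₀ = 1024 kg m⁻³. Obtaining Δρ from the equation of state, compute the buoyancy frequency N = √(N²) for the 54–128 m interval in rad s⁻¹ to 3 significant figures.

0.0120 rad s⁻¹

ΔT = -5.8 K, ΔS = -0.25 psu (deep − shallow).
Δρ/ρ₀ = −αΔT + βΔS = 1.276 × 10⁻³ − 1.925 × 10⁻⁴ = 1.0835 × 10⁻³, so Δρ ≈ 1.110 kg m⁻³.
N² = (g/ρ₀)·Δρ/Δz = g·(Δρ/ρ₀)/Δz = 9.8 × 1.0835 × 10⁻³ / 74 = 1.4349 × 10⁻⁴ s⁻².
N = √(1.4349 × 10⁻⁴) = 0.011979 rad s⁻¹ ≈ 0.0120 rad s⁻¹.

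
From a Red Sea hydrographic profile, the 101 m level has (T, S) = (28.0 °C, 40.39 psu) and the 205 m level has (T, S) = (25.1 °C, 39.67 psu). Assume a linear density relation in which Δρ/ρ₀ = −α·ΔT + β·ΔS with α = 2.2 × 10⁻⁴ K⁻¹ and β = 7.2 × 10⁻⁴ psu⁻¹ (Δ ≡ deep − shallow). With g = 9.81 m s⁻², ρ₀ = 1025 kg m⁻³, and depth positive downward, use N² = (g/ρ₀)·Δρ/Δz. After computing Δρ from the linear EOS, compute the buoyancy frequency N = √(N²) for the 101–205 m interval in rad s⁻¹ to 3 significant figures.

ΔT = -2.9 K, ΔS = -0.72 psu (deep − shallow).
Δρ/ρ₀ = −αΔT + βΔS = 6.38 × 10⁻⁴ − 5.184 × 10⁻⁴ = 1.196 × 10⁻⁴, so Δρ ≈ 0.1226 kg m⁻³.
N² = (g/ρ₀)·Δρ/Δz = g·(Δρ/ρ₀)/Δz = 9.81 × 1.196 × 10⁻⁴ / 104 = 1.1281 × 10⁻⁵ s⁻².
N = √(1.1281 × 10⁻⁵) = 3.3587 × 10⁻³ rad s⁻¹ ≈ 3.36 × 10⁻³ rad s⁻¹.

3.36 × 10⁻³ rad s⁻¹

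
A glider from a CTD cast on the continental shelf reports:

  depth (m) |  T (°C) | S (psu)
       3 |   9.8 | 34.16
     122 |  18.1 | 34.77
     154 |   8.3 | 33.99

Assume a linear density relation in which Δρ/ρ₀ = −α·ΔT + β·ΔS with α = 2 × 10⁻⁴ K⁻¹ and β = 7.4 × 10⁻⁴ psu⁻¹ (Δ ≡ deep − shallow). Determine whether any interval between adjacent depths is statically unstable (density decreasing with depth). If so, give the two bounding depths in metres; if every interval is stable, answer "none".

3–122 m

Evaluate Δρ/ρ₀ = −αΔT + βΔS across each adjacent pair:
  3–122 m: −αΔT+βΔS = −(2 × 10⁻⁴)(+8.3)+(7.4 × 10⁻⁴)(+0.61) = -1.2 × 10⁻³ → UNSTABLE
  122–154 m: −αΔT+βΔS = −(2 × 10⁻⁴)(-9.8)+(7.4 × 10⁻⁴)(-0.78) = 1.4 × 10⁻³ → stable
The 3–122 m interval has Δρ < 0: lighter water underlies denser water.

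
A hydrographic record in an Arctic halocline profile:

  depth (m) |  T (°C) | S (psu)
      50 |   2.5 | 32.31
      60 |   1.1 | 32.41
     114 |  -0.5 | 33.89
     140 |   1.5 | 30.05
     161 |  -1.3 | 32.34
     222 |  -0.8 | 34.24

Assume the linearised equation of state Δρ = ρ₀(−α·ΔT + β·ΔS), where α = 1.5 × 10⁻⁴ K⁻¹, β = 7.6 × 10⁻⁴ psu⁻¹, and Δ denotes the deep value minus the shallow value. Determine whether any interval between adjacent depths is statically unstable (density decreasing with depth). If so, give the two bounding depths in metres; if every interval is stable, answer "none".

114–140 m

Evaluate Δρ/ρ₀ = −αΔT + βΔS across each adjacent pair:
  50–60 m: −αΔT+βΔS = −(1.5 × 10⁻⁴)(-1.4)+(7.6 × 10⁻⁴)(+0.10) = 2.9 × 10⁻⁴ → stable
  60–114 m: −αΔT+βΔS = −(1.5 × 10⁻⁴)(-1.6)+(7.6 × 10⁻⁴)(+1.48) = 1.4 × 10⁻³ → stable
  114–140 m: −αΔT+βΔS = −(1.5 × 10⁻⁴)(+2.0)+(7.6 × 10⁻⁴)(-3.84) = -3.2 × 10⁻³ → UNSTABLE
  140–161 m: −αΔT+βΔS = −(1.5 × 10⁻⁴)(-2.8)+(7.6 × 10⁻⁴)(+2.29) = 2.2 × 10⁻³ → stable
  161–222 m: −αΔT+βΔS = −(1.5 × 10⁻⁴)(+0.5)+(7.6 × 10⁻⁴)(+1.90) = 1.4 × 10⁻³ → stable
The 114–140 m interval has Δρ < 0: lighter water underlies denser water.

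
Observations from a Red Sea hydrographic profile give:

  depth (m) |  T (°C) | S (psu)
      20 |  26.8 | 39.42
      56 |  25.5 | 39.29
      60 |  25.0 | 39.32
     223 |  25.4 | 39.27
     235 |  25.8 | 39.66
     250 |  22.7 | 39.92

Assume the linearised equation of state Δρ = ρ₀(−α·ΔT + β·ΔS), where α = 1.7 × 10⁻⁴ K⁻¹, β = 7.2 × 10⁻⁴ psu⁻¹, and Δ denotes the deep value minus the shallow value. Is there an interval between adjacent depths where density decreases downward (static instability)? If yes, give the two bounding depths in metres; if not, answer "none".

60–223 m

Evaluate Δρ/ρ₀ = −αΔT + βΔS across each adjacent pair:
  20–56 m: −αΔT+βΔS = −(1.7 × 10⁻⁴)(-1.3)+(7.2 × 10⁻⁴)(-0.13) = 1.3 × 10⁻⁴ → stable
  56–60 m: −αΔT+βΔS = −(1.7 × 10⁻⁴)(-0.5)+(7.2 × 10⁻⁴)(+0.03) = 1.1 × 10⁻⁴ → stable
  60–223 m: −αΔT+βΔS = −(1.7 × 10⁻⁴)(+0.4)+(7.2 × 10⁻⁴)(-0.05) = -1.0 × 10⁻⁴ → UNSTABLE
  223–235 m: −αΔT+βΔS = −(1.7 × 10⁻⁴)(+0.4)+(7.2 × 10⁻⁴)(+0.39) = 2.1 × 10⁻⁴ → stable
  235–250 m: −αΔT+βΔS = −(1.7 × 10⁻⁴)(-3.1)+(7.2 × 10⁻⁴)(+0.26) = 7.1 × 10⁻⁴ → stable
The 60–223 m interval has Δρ < 0: lighter water underlies denser water.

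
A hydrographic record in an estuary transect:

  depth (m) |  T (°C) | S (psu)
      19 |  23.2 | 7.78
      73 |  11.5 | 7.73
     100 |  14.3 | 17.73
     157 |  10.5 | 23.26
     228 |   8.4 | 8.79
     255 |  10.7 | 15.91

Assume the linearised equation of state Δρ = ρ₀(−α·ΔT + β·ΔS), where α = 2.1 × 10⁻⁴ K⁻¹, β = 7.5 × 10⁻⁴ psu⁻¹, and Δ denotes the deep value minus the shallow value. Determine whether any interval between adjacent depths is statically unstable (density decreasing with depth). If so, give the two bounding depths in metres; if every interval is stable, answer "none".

Evaluate Δρ/ρ₀ = −αΔT + βΔS across each adjacent pair:
  19–73 m: −αΔT+βΔS = −(2.1 × 10⁻⁴)(-11.7)+(7.5 × 10⁻⁴)(-0.05) = 2.4 × 10⁻³ → stable
  73–100 m: −αΔT+βΔS = −(2.1 × 10⁻⁴)(+2.8)+(7.5 × 10⁻⁴)(+10.00) = 6.9 × 10⁻³ → stable
  100–157 m: −αΔT+βΔS = −(2.1 × 10⁻⁴)(-3.8)+(7.5 × 10⁻⁴)(+5.53) = 4.9 × 10⁻³ → stable
  157–228 m: −αΔT+βΔS = −(2.1 × 10⁻⁴)(-2.1)+(7.5 × 10⁻⁴)(-14.47) = -0.010 → UNSTABLE
  228–255 m: −αΔT+βΔS = −(2.1 × 10⁻⁴)(+2.3)+(7.5 × 10⁻⁴)(+7.12) = 4.9 × 10⁻³ → stable
The 157–228 m interval has Δρ < 0: lighter water underlies denser water.

157–228 m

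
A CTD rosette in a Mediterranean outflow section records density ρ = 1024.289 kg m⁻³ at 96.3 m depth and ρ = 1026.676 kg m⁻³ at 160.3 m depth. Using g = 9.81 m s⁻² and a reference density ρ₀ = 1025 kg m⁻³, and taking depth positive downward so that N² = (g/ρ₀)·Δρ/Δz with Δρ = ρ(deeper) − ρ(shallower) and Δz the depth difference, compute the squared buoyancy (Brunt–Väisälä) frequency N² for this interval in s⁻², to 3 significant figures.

3.57 × 10⁻⁴ s⁻²

Δρ = 1026.676 − 1024.289 = 2.387 kg m⁻³ over Δz = 160.3 − 96.3 = 64 m.
N² = (9.81/1025) × (2.387/64) = 3.5696 × 10⁻⁴ s⁻² ≈ 3.57 × 10⁻⁴ s⁻².
A positive N² confirms static stability across the interval.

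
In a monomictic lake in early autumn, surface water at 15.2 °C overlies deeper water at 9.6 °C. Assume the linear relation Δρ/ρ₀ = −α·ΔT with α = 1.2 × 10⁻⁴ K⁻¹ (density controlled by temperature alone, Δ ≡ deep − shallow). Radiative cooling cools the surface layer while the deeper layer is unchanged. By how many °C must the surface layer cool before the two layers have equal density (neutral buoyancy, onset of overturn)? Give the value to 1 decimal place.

5.6 °C

With temperature the only control, equal density requires T_surf′ = T_deep.
T_surf′ = 9.6 °C.
Cooling required: 15.2 − 9.6 = 5.6 °C.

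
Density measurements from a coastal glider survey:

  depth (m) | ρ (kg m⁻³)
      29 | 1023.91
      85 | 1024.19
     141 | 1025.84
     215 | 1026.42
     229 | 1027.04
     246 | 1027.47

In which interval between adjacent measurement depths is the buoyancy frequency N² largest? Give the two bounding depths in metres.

Compute the density gradient over each adjacent pair:
  29–85 m: Δρ/Δz = 0.28/56 = 5.0 × 10⁻³ kg m⁻⁴
  85–141 m: Δρ/Δz = 1.65/56 = 0.029 kg m⁻⁴
  141–215 m: Δρ/Δz = 0.58/74 = 7.8 × 10⁻³ kg m⁻⁴
  215–229 m: Δρ/Δz = 0.62/14 = 0.044 kg m⁻⁴
  229–246 m: Δρ/Δz = 0.43/17 = 0.025 kg m⁻⁴
The largest gradient is in the 215–229 m interval — the pycnocline.

215–229 m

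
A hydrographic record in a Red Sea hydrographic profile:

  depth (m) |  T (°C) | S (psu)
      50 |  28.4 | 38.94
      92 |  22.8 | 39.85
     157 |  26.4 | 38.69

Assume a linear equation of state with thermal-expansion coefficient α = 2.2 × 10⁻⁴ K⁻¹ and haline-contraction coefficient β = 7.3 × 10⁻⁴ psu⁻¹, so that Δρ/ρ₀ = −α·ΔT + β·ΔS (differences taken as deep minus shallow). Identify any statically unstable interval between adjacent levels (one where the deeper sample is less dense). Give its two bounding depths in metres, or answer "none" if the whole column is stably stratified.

Evaluate Δρ/ρ₀ = −αΔT + βΔS across each adjacent pair:
  50–92 m: −αΔT+βΔS = −(2.2 × 10⁻⁴)(-5.6)+(7.3 × 10⁻⁴)(+0.91) = 1.9 × 10⁻³ → stable
  92–157 m: −αΔT+βΔS = −(2.2 × 10⁻⁴)(+3.6)+(7.3 × 10⁻⁴)(-1.16) = -1.6 × 10⁻³ → UNSTABLE
The 92–157 m interval has Δρ < 0: lighter water underlies denser water.

92–157 m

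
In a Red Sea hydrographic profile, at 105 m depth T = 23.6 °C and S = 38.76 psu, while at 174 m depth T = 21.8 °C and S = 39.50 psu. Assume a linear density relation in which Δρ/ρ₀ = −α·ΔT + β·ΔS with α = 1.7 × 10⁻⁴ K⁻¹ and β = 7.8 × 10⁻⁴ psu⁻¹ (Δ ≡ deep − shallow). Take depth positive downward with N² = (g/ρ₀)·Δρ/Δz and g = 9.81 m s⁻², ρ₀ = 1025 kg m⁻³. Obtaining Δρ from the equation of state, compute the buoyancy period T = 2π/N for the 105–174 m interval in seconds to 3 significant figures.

561 s

ΔT = -1.8 K, ΔS = +0.74 psu (deep − shallow).
Δρ/ρ₀ = −αΔT + βΔS = 3.06 × 10⁻⁴ + 5.772 × 10⁻⁴ = 8.832 × 10⁻⁴, so Δρ ≈ 0.9053 kg m⁻³.
N² = (g/ρ₀)·Δρ/Δz = g·(Δρ/ρ₀)/Δz = 9.81 × 8.832 × 10⁻⁴ / 69 = 1.2557 × 10⁻⁴ s⁻².
N = √(1.2557 × 10⁻⁴) = 0.011206 rad s⁻¹ → T = 2π/N = 560.70 s ≈ 561 s.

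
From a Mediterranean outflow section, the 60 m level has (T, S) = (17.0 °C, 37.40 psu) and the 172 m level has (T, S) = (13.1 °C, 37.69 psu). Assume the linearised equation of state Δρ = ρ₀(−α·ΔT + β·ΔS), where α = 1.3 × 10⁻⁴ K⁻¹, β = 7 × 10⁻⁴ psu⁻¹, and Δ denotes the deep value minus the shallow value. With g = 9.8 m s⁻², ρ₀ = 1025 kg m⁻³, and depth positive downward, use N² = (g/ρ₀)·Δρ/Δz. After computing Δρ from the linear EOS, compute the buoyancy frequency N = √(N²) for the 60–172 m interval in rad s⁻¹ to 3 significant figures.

ΔT = -3.9 K, ΔS = +0.29 psu (deep − shallow).
Δρ/ρ₀ = −αΔT + βΔS = 5.07 × 10⁻⁴ + 2.03 × 10⁻⁴ = 7.10 × 10⁻⁴, so Δρ ≈ 0.7277 kg m⁻³.
N² = (g/ρ₀)·Δρ/Δz = g·(Δρ/ρ₀)/Δz = 9.8 × 7.10 × 10⁻⁴ / 112 = 6.2125 × 10⁻⁵ s⁻².
N = √(6.2125 × 10⁻⁵) = 7.8819 × 10⁻³ rad s⁻¹ ≈ 7.88 × 10⁻³ rad s⁻¹.

7.88 × 10⁻³ rad s⁻¹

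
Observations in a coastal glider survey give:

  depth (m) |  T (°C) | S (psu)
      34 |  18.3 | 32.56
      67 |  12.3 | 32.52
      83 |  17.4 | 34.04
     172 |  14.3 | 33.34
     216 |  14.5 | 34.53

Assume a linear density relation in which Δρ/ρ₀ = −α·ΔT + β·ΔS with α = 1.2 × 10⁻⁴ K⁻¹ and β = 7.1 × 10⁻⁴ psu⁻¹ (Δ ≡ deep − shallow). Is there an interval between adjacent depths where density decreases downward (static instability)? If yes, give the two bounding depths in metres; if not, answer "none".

Evaluate Δρ/ρ₀ = −αΔT + βΔS across each adjacent pair:
  34–67 m: −αΔT+βΔS = −(1.2 × 10⁻⁴)(-6.0)+(7.1 × 10⁻⁴)(-0.04) = 6.9 × 10⁻⁴ → stable
  67–83 m: −αΔT+βΔS = −(1.2 × 10⁻⁴)(+5.1)+(7.1 × 10⁻⁴)(+1.52) = 4.7 × 10⁻⁴ → stable
  83–172 m: −αΔT+βΔS = −(1.2 × 10⁻⁴)(-3.1)+(7.1 × 10⁻⁴)(-0.70) = -1.2 × 10⁻⁴ → UNSTABLE
  172–216 m: −αΔT+βΔS = −(1.2 × 10⁻⁴)(+0.2)+(7.1 × 10⁻⁴)(+1.19) = 8.2 × 10⁻⁴ → stable
The 83–172 m interval has Δρ < 0: lighter water underlies denser water.

83–172 m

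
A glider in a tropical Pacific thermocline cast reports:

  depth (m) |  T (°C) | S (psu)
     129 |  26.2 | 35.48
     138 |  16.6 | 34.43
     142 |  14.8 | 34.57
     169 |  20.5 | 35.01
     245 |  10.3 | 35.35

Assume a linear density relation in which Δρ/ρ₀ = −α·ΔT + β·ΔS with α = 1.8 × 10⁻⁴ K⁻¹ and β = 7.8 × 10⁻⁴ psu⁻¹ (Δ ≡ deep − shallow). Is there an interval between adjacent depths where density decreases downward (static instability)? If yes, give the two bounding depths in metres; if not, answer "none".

Evaluate Δρ/ρ₀ = −αΔT + βΔS across each adjacent pair:
  129–138 m: −αΔT+βΔS = −(1.8 × 10⁻⁴)(-9.6)+(7.8 × 10⁻⁴)(-1.05) = 9.1 × 10⁻⁴ → stable
  138–142 m: −αΔT+βΔS = −(1.8 × 10⁻⁴)(-1.8)+(7.8 × 10⁻⁴)(+0.14) = 4.3 × 10⁻⁴ → stable
  142–169 m: −αΔT+βΔS = −(1.8 × 10⁻⁴)(+5.7)+(7.8 × 10⁻⁴)(+0.44) = -6.8 × 10⁻⁴ → UNSTABLE
  169–245 m: −αΔT+βΔS = −(1.8 × 10⁻⁴)(-10.2)+(7.8 × 10⁻⁴)(+0.34) = 2.1 × 10⁻³ → stable
The 142–169 m interval has Δρ < 0: lighter water underlies denser water.

142–169 m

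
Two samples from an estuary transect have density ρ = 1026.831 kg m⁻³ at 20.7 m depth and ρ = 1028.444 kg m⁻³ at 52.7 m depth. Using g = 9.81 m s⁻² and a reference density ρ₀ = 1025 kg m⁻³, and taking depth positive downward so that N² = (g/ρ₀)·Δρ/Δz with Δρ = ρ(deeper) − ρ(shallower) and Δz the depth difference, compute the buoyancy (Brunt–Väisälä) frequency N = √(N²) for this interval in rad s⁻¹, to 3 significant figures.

0.0220 rad s⁻¹

Δρ = 1028.444 − 1026.831 = 1.613 kg m⁻³ over Δz = 52.7 − 20.7 = 32 m.
N² = (9.81/1025) × (1.613/32) = 4.8242 × 10⁻⁴ s⁻².
N = √(4.8242 × 10⁻⁴) = 0.021964 rad s⁻¹ ≈ 0.0220 rad s⁻¹.
Since Δρ > 0 the layer is stably stratified.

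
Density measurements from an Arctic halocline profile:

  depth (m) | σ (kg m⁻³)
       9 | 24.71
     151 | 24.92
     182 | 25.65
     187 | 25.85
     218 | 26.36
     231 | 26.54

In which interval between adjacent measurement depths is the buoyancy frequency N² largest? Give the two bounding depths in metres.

Compute the density gradient over each adjacent pair:
  9–151 m: Δρ/Δz = 0.21/142 = 1.5 × 10⁻³ kg m⁻⁴
  151–182 m: Δρ/Δz = 0.73/31 = 0.024 kg m⁻⁴
  182–187 m: Δρ/Δz = 0.20/5 = 0.040 kg m⁻⁴
  187–218 m: Δρ/Δz = 0.51/31 = 0.016 kg m⁻⁴
  218–231 m: Δρ/Δz = 0.18/13 = 0.014 kg m⁻⁴
The largest gradient is in the 182–187 m interval — the pycnocline.

182–187 m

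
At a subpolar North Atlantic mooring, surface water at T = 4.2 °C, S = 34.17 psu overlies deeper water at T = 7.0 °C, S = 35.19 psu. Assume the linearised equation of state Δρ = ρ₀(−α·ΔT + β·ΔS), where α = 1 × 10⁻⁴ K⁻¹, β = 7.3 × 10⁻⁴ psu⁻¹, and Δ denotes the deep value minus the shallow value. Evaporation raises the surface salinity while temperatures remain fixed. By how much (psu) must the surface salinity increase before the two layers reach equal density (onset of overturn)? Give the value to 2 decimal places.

0.64 psu

Neutral buoyancy requires −α(T_deep − T_surf) + β(S_deep − S_surf′) = 0.
S_surf′ = S_deep − (α/β)·ΔT = 35.19 − (1 × 10⁻⁴/7.3 × 10⁻⁴)·(+2.8) = 34.8064 psu.
Increase required: 34.8064 − 34.17 = 0.6364 psu.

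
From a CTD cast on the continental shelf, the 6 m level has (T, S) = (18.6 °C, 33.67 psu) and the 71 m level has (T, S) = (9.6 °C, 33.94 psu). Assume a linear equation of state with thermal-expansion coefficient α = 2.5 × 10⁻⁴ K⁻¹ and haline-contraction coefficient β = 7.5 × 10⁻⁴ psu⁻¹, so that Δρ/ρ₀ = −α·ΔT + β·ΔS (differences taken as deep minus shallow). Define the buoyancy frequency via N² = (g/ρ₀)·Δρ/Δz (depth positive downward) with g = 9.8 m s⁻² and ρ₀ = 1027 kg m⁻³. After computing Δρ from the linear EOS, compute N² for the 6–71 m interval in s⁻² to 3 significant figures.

ΔT = -9.0 K, ΔS = +0.27 psu (deep − shallow).
Δρ/ρ₀ = −αΔT + βΔS = 2.25 × 10⁻³ + 2.025 × 10⁻⁴ = 2.4525 × 10⁻³, so Δρ ≈ 2.519 kg m⁻³.
N² = (g/ρ₀)·Δρ/Δz = g·(Δρ/ρ₀)/Δz = 9.8 × 2.4525 × 10⁻³ / 65 = 3.6976 × 10⁻⁴ s⁻² ≈ 3.70 × 10⁻⁴ s⁻².

3.70 × 10⁻⁴ s⁻²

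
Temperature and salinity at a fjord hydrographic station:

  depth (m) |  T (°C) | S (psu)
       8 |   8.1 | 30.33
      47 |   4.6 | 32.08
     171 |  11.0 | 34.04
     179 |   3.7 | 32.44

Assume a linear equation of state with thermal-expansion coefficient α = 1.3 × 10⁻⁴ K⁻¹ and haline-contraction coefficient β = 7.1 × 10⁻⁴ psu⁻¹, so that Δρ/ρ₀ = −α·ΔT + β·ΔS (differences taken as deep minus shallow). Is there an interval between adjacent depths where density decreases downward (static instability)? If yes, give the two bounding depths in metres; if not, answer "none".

Evaluate Δρ/ρ₀ = −αΔT + βΔS across each adjacent pair:
  8–47 m: −αΔT+βΔS = −(1.3 × 10⁻⁴)(-3.5)+(7.1 × 10⁻⁴)(+1.75) = 1.7 × 10⁻³ → stable
  47–171 m: −αΔT+βΔS = −(1.3 × 10⁻⁴)(+6.4)+(7.1 × 10⁻⁴)(+1.96) = 5.6 × 10⁻⁴ → stable
  171–179 m: −αΔT+βΔS = −(1.3 × 10⁻⁴)(-7.3)+(7.1 × 10⁻⁴)(-1.60) = -1.9 × 10⁻⁴ → UNSTABLE
The 171–179 m interval has Δρ < 0: lighter water underlies denser water.

171–179 m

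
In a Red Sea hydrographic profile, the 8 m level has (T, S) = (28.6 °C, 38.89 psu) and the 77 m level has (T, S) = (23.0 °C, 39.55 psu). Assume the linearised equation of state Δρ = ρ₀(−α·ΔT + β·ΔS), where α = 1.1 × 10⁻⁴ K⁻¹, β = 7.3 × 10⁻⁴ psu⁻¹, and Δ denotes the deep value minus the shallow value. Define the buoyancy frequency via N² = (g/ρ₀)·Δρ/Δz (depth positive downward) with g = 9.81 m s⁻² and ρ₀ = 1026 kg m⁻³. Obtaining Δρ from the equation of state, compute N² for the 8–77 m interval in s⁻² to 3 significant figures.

ΔT = -5.6 K, ΔS = +0.66 psu (deep − shallow).
Δρ/ρ₀ = −αΔT + βΔS = 6.16 × 10⁻⁴ + 4.818 × 10⁻⁴ = 1.0978 × 10⁻³, so Δρ ≈ 1.126 kg m⁻³.
N² = (g/ρ₀)·Δρ/Δz = g·(Δρ/ρ₀)/Δz = 9.81 × 1.0978 × 10⁻³ / 69 = 1.5608 × 10⁻⁴ s⁻² ≈ 1.56 × 10⁻⁴ s⁻².

1.56 × 10⁻⁴ s⁻²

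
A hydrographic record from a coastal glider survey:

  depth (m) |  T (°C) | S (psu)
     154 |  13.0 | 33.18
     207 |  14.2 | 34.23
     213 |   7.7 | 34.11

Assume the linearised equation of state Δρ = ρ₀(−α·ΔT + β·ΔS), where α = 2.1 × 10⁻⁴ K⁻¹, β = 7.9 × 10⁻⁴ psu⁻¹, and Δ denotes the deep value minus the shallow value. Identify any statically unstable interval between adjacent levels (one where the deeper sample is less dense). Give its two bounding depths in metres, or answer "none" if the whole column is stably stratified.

Evaluate Δρ/ρ₀ = −αΔT + βΔS across each adjacent pair:
  154–207 m: −αΔT+βΔS = −(2.1 × 10⁻⁴)(+1.2)+(7.9 × 10⁻⁴)(+1.05) = 5.8 × 10⁻⁴ → stable
  207–213 m: −αΔT+βΔS = −(2.1 × 10⁻⁴)(-6.5)+(7.9 × 10⁻⁴)(-0.12) = 1.3 × 10⁻³ → stable
Every interval has Δρ > 0: the column is stably stratified throughout.

none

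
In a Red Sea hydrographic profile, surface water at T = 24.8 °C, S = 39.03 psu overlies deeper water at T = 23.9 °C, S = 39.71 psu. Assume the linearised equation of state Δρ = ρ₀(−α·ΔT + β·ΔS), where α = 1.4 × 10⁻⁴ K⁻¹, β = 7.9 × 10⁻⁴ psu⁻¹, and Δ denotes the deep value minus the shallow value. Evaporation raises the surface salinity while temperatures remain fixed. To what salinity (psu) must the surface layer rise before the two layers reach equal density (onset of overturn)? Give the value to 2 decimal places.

Neutral buoyancy requires −α(T_deep − T_surf) + β(S_deep − S_surf′) = 0.
S_surf′ = S_deep − (α/β)·ΔT = 39.71 − (1.4 × 10⁻⁴/7.9 × 10⁻⁴)·(-0.9) = 39.8695 psu.
Increase required: 39.8695 − 39.03 = 0.8395 psu.

39.87 psu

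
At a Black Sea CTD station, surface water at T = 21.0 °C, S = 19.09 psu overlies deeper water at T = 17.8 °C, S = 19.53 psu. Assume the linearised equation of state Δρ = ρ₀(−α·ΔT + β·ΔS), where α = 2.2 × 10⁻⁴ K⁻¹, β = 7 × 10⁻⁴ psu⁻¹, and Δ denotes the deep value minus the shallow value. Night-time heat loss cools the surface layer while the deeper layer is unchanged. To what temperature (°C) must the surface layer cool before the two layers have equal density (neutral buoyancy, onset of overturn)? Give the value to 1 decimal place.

16.4 °C

Neutral buoyancy requires Δρ = 0, i.e. −α(T_deep − T_surf′) + β(S_deep − S_surf) = 0.
T_surf′ = T_deep − (β/α)·ΔS = 17.8 − (7 × 10⁻⁴/2.2 × 10⁻⁴)·(+0.44) = 16.400 °C.
Cooling required: 21.0 − (16.400) = 4.600 °C.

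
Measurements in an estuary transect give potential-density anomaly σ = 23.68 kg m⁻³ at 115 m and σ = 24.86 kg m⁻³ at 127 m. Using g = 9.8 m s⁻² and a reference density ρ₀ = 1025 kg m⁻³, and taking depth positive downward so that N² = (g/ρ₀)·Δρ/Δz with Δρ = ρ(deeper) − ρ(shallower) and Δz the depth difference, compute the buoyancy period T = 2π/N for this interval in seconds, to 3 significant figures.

Δρ = 1024.86 − 1023.68 = 1.18 kg m⁻³ over Δz = 127 − 115 = 12 m.
N² = (9.8/1025) × (1.18/12) = 9.4016 × 10⁻⁴ s⁻².
N = √(9.4016 × 10⁻⁴) = 0.030662 rad s⁻¹, so T = 2π/N = 204.92 s ≈ 205 s.
N² > 0, so the interval is statically stable.

205 s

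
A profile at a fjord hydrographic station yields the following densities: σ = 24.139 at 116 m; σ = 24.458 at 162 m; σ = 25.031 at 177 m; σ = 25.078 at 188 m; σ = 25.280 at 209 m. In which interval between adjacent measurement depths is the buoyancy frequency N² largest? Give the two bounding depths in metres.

Compute the density gradient over each adjacent pair:
  116–162 m: Δρ/Δz = 0.319/46 = 6.9 × 10⁻³ kg m⁻⁴
  162–177 m: Δρ/Δz = 0.573/15 = 0.038 kg m⁻⁴
  177–188 m: Δρ/Δz = 0.047/11 = 4.3 × 10⁻³ kg m⁻⁴
  188–209 m: Δρ/Δz = 0.202/21 = 9.6 × 10⁻³ kg m⁻⁴
The largest gradient is in the 162–177 m interval — the pycnocline.

162–177 m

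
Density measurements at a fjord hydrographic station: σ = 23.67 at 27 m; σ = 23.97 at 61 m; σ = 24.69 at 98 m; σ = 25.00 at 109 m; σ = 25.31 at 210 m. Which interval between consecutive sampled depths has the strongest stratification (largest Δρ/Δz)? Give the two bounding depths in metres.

Compute the density gradient over each adjacent pair:
  27–61 m: Δρ/Δz = 0.30/34 = 8.8 × 10⁻³ kg m⁻⁴
  61–98 m: Δρ/Δz = 0.72/37 = 0.019 kg m⁻⁴
  98–109 m: Δρ/Δz = 0.31/11 = 0.028 kg m⁻⁴
  109–210 m: Δρ/Δz = 0.31/101 = 3.1 × 10⁻³ kg m⁻⁴
The largest gradient is in the 98–109 m interval — the pycnocline.

98–109 m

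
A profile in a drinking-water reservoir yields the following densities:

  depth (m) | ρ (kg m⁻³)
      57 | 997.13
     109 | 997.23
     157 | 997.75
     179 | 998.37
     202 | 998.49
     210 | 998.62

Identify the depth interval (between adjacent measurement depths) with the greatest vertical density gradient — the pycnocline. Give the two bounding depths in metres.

157–179 m

Compute the density gradient over each adjacent pair:
  57–109 m: Δρ/Δz = 0.10/52 = 1.9 × 10⁻³ kg m⁻⁴
  109–157 m: Δρ/Δz = 0.52/48 = 0.011 kg m⁻⁴
  157–179 m: Δρ/Δz = 0.62/22 = 0.028 kg m⁻⁴
  179–202 m: Δρ/Δz = 0.12/23 = 5.2 × 10⁻³ kg m⁻⁴
  202–210 m: Δρ/Δz = 0.13/8 = 0.016 kg m⁻⁴
The largest gradient is in the 157–179 m interval — the pycnocline.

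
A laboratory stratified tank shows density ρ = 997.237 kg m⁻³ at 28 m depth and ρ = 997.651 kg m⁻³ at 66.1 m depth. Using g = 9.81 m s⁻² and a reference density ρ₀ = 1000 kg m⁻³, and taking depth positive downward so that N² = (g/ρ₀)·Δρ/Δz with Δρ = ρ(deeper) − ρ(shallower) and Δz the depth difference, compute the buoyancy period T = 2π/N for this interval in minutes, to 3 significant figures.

10.1 min

Δρ = 997.651 − 997.237 = 0.414 kg m⁻³ over Δz = 66.1 − 28 = 38.1 m.
N² = (9.81/1000) × (0.414/38.1) = 1.0660 × 10⁻⁴ s⁻².
N = √(1.0660 × 10⁻⁴) = 0.010325 rad s⁻¹, so T = 2π/N = 608.54 s = 10.142 min ≈ 10.1 min.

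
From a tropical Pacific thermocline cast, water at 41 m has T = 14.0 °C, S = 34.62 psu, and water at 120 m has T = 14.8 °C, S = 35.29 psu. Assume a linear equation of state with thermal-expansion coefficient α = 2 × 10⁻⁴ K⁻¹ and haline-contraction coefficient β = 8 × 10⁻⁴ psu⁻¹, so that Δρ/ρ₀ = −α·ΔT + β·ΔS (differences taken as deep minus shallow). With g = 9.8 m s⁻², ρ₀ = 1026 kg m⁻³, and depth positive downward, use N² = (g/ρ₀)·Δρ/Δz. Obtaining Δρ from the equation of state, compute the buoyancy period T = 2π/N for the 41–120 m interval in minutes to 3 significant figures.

ΔT = +0.8 K, ΔS = +0.67 psu (deep − shallow).
Δρ/ρ₀ = −αΔT + βΔS = -1.60 × 10⁻⁴ + 5.36 × 10⁻⁴ = 3.76 × 10⁻⁴, so Δρ ≈ 0.3858 kg m⁻³.
N² = (g/ρ₀)·Δρ/Δz = g·(Δρ/ρ₀)/Δz = 9.8 × 3.76 × 10⁻⁴ / 79 = 4.6643 × 10⁻⁵ s⁻².
N = √(4.6643 × 10⁻⁵) = 6.8296 × 10⁻³ rad s⁻¹ → T = 2π/N = 919.99 s = 15.333 min ≈ 15.3 min.

15.3 min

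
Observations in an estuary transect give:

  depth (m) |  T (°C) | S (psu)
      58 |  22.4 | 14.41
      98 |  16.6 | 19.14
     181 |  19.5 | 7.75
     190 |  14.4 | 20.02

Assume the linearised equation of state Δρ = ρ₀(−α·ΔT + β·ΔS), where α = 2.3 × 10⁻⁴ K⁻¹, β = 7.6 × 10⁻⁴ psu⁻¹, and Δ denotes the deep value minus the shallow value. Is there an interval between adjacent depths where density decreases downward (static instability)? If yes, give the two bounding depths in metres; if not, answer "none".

Evaluate Δρ/ρ₀ = −αΔT + βΔS across each adjacent pair:
  58–98 m: −αΔT+βΔS = −(2.3 × 10⁻⁴)(-5.8)+(7.6 × 10⁻⁴)(+4.73) = 4.9 × 10⁻³ → stable
  98–181 m: −αΔT+βΔS = −(2.3 × 10⁻⁴)(+2.9)+(7.6 × 10⁻⁴)(-11.39) = -9.3 × 10⁻³ → UNSTABLE
  181–190 m: −αΔT+βΔS = −(2.3 × 10⁻⁴)(-5.1)+(7.6 × 10⁻⁴)(+12.27) = 0.010 → stable
The 98–181 m interval has Δρ < 0: lighter water underlies denser water.

98–181 m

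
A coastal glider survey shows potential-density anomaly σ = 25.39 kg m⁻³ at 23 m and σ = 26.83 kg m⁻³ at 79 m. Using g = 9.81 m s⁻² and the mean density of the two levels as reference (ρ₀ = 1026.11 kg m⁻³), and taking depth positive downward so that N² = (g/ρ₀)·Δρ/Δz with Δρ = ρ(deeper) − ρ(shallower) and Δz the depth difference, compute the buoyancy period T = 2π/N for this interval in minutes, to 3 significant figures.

6.68 min

Δρ = 1026.83 − 1025.39 = 1.44 kg m⁻³ over Δz = 79 − 23 = 56 m.
N² = (9.81/1026.11) × (1.44/56) = 2.4584 × 10⁻⁴ s⁻².
N = √(2.4584 × 10⁻⁴) = 0.015679 rad s⁻¹, so T = 2π/N = 400.74 s = 6.6790 min ≈ 6.68 min.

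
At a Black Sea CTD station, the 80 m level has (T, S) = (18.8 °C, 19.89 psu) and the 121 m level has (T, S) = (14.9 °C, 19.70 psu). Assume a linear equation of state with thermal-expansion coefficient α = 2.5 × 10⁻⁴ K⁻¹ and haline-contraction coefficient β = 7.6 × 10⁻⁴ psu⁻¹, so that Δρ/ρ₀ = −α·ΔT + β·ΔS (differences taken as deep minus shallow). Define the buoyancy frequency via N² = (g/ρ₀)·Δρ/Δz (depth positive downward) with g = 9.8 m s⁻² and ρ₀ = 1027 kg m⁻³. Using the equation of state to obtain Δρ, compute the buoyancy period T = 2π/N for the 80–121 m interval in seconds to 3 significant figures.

ΔT = -3.9 K, ΔS = -0.19 psu (deep − shallow).
Δρ/ρ₀ = −αΔT + βΔS = 9.75 × 10⁻⁴ − 1.444 × 10⁻⁴ = 8.306 × 10⁻⁴, so Δρ ≈ 0.8530 kg m⁻³.
N² = (g/ρ₀)·Δρ/Δz = g·(Δρ/ρ₀)/Δz = 9.8 × 8.306 × 10⁻⁴ / 41 = 1.9853 × 10⁻⁴ s⁻².
N = √(1.9853 × 10⁻⁴) = 0.014090 rad s⁻¹ → T = 2π/N = 445.93 s ≈ 446 s.

446 s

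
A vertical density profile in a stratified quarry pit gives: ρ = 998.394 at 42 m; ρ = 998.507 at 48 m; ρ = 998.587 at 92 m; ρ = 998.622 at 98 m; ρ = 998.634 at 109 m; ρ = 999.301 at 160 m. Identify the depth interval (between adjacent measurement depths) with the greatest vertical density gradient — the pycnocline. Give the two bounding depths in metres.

Compute the density gradient over each adjacent pair:
  42–48 m: Δρ/Δz = 0.113/6 = 0.019 kg m⁻⁴
  48–92 m: Δρ/Δz = 0.080/44 = 1.8 × 10⁻³ kg m⁻⁴
  92–98 m: Δρ/Δz = 0.035/6 = 5.8 × 10⁻³ kg m⁻⁴
  98–109 m: Δρ/Δz = 0.012/11 = 1.1 × 10⁻³ kg m⁻⁴
  109–160 m: Δρ/Δz = 0.667/51 = 0.013 kg m⁻⁴
The largest gradient is in the 42–48 m interval — the pycnocline.

42–48 m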